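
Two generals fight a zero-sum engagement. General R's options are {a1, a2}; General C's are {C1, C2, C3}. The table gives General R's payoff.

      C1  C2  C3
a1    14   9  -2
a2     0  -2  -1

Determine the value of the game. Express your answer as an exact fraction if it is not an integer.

-13/12

Row minima: a1 → -2, a2 → -2; maximin = -2.
Column maxima: C1 → 14, C2 → 9, C3 → -1; minimax = -1.
-2 ≠ -1, so there is no saddle point; optimal play is mixed.
C1 is strictly dominated by C2 (it gives General R strictly more in every row), so General C never plays it.
On the remaining 2×2 (a1, a2 vs C2, C3):
Let General R play a1 with probability p. Expected payoff against C2: 9p + (-2)(1−p) = 11p − 2; against C3: (-2)p + (-1)(1−p) = −p − 1.
Setting these equal: 11p − 2 = −p − 1 ⇒ 12p = 1 ⇒ p = 1/12, and the value is (11)·(1/12) − 2 = -13/12.
For General C: with q = P(C2), equating a1's and a2's payoffs gives 11q − 2 = −q − 1 ⇒ q = 1/12.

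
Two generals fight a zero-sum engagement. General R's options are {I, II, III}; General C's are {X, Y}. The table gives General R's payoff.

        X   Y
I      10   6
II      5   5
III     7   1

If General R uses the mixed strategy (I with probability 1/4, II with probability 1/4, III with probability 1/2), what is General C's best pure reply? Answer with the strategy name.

If General C plays X, General R's expected payoff is (1/4)·10 + (1/4)·5 + (1/2)·7 = 29/4.
If General C plays Y, General R's expected payoff is (1/4)·6 + (1/4)·5 + (1/2)·1 = 13/4.
General C minimizes General R's payoff; the smallest is 13/4, so the best response is Y.

Y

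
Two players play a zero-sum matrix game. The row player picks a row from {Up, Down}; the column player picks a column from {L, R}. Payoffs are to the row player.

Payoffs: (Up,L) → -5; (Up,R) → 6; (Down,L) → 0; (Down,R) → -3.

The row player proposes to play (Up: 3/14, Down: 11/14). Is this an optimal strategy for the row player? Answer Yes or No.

Against L this mix gives (3/14)·(-5) + (11/14)·0 = -15/14.
Against R this mix gives (3/14)·6 + (11/14)·(-3) = -15/14.
All of the column player's active replies (L, R) yield -15/14, and no column does worse for the row player. The mix makes the column player indifferent and guarantees -15/14, so it is optimal.

Yes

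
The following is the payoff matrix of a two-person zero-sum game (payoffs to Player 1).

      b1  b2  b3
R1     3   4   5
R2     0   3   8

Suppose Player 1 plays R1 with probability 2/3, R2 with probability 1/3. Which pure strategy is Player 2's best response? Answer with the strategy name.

If Player 2 plays b1, Player 1's expected payoff is (2/3)·3 + (1/3)·0 = 2.
If Player 2 plays b2, Player 1's expected payoff is (2/3)·4 + (1/3)·3 = 11/3.
If Player 2 plays b3, Player 1's expected payoff is (2/3)·5 + (1/3)·8 = 6.
Player 2 minimizes Player 1's payoff; the smallest is 2, so the best response is b1.

b1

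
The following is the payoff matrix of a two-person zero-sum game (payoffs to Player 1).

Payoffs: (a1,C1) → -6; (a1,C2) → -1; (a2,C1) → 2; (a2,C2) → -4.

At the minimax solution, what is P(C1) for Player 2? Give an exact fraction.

3/11

Row minima: a1 → -6, a2 → -4; maximin = -4.
Column maxima: C1 → 2, C2 → -1; minimax = -1.
-4 ≠ -1, so there is no saddle point; optimal play is mixed.
Let Player 1 play a1 with probability p. Expected payoff against C1: (-6)p + 2(1−p) = −8p + 2; against C2: (-1)p + (-4)(1−p) = 3p − 4.
Setting these equal: −8p + 2 = 3p − 4 ⇒ −11p = -6 ⇒ p = 6/11, and the value is (-8)·(6/11) + 2 = -26/11.
For Player 2: with q = P(C1), equating a1's and a2's payoffs gives −5q − 1 = 6q − 4 ⇒ q = 3/11.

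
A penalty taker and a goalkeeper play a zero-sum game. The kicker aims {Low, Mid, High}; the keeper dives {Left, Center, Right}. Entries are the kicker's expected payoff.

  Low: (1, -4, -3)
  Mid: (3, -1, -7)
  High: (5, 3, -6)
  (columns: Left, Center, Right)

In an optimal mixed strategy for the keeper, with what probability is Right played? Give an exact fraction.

7/10

Row minima: Low → -4, Mid → -7, High → -6; maximin = -4.
Column maxima: Left → 5, Center → 3, Right → -3; minimax = -3.
-4 ≠ -3, so there is no saddle point; optimal play is mixed.
Mid is strictly dominated by High, so the kicker never plays it.
Left is strictly dominated by Center (it gives the kicker strictly more in every row), so the keeper never plays it.
On the remaining 2×2 (Low, High vs Center, Right):
Let the kicker play Low with probability p. Expected payoff against Center: (-4)p + 3(1−p) = −7p + 3; against Right: (-3)p + (-6)(1−p) = 3p − 6.
Setting these equal: −7p + 3 = 3p − 6 ⇒ −10p = -9 ⇒ p = 9/10, and the value is (-7)·(9/10) + 3 = -33/10.
For the keeper: with q = P(Center), equating Low's and High's payoffs gives −q − 3 = 9q − 6 ⇒ q = 3/10.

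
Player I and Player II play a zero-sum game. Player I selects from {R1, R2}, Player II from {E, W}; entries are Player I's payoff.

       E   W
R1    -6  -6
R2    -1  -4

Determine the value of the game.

Row minima: R1 → -6, R2 → -4; maximin = -4.
Column maxima: E → -1, W → -4; minimax = -4.
Since maximin = minimax = -4, there is a saddle point and the value is -4.

-4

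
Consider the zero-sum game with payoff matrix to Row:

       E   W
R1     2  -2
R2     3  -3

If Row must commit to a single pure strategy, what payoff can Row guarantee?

-2

Row minima: R1 → -2, R2 → -3.
The best of these is -2.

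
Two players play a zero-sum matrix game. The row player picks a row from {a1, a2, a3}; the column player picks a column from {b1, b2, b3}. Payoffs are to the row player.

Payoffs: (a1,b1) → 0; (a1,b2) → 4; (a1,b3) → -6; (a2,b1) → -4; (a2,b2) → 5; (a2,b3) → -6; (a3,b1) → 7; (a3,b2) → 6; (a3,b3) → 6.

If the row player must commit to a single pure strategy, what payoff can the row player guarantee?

Row minima: a1 → -6, a2 → -6, a3 → 6.
The best of these is 6.

6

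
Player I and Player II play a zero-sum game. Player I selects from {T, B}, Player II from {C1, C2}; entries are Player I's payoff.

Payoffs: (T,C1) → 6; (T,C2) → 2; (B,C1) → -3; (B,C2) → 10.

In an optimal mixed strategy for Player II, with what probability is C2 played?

Row minima: T → 2, B → -3; maximin = 2.
Column maxima: C1 → 6, C2 → 10; minimax = 6.
2 ≠ 6, so there is no saddle point; optimal play is mixed.
Let Player I play T with probability p. Expected payoff against C1: 6p + (-3)(1−p) = 9p − 3; against C2: 2p + 10(1−p) = −8p + 10.
Setting these equal: 9p − 3 = −8p + 10 ⇒ 17p = 13 ⇒ p = 13/17, and the value is (9)·(13/17) − 3 = 66/17.
For Player II: with q = P(C1), equating T's and B's payoffs gives 4q + 2 = −13q + 10 ⇒ q = 8/17.

9/17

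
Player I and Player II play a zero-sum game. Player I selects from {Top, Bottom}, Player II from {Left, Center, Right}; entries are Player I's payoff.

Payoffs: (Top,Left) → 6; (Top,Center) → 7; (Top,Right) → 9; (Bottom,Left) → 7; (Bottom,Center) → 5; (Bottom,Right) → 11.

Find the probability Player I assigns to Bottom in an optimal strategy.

1/3

Row minima: Top → 6, Bottom → 5; maximin = 6.
Column maxima: Left → 7, Center → 7, Right → 11; minimax = 7.
6 ≠ 7, so there is no saddle point; optimal play is mixed.
Right is strictly dominated by Left (it gives Player I strictly more in every row), so Player II never plays it.
On the remaining 2×2 (Top, Bottom vs Left, Center):
Let Player I play Top with probability p. Expected payoff against Left: 6p + 7(1−p) = −p + 7; against Center: 7p + 5(1−p) = 2p + 5.
Setting these equal: −p + 7 = 2p + 5 ⇒ −3p = -2 ⇒ p = 2/3, and the value is (-1)·(2/3) + 7 = 19/3.
For Player II: with q = P(Left), equating Top's and Bottom's payoffs gives −q + 7 = 2q + 5 ⇒ q = 2/3.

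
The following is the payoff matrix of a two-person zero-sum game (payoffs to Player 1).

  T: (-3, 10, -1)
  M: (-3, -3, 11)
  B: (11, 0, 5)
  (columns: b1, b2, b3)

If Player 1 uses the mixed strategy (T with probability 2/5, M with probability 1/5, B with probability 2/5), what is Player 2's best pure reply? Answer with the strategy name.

b1

If Player 2 plays b1, Player 1's expected payoff is (2/5)·(-3) + (1/5)·(-3) + (2/5)·11 = 13/5.
If Player 2 plays b2, Player 1's expected payoff is (2/5)·10 + (1/5)·(-3) + (2/5)·0 = 17/5.
If Player 2 plays b3, Player 1's expected payoff is (2/5)·(-1) + (1/5)·11 + (2/5)·5 = 19/5.
Player 2 minimizes Player 1's payoff; the smallest is 13/5, so the best response is b1.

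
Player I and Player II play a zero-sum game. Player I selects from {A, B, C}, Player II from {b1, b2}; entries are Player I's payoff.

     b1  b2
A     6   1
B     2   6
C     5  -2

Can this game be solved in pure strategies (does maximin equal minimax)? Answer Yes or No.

Row minima: A → 1, B → 2, C → -2; maximin = 2.
Column maxima: b1 → 6, b2 → 6; minimax = 6.
2 ≠ 6, so no pure-strategy equilibrium exists.

No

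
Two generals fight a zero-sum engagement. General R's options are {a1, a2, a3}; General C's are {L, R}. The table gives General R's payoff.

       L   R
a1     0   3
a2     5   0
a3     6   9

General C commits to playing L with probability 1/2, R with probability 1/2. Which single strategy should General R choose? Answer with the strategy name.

a3

Expected payoff of a1: (1/2)·0 + (1/2)·3 = 3/2.
Expected payoff of a2: (1/2)·5 + (1/2)·0 = 5/2.
Expected payoff of a3: (1/2)·6 + (1/2)·9 = 15/2.
The largest is 15/2, so General R's best response is a3.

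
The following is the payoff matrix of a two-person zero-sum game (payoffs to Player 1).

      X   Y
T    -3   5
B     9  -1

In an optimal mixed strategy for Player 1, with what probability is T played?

5/9

Row minima: T → -3, B → -1; maximin = -1.
Column maxima: X → 9, Y → 5; minimax = 5.
-1 ≠ 5, so there is no saddle point; optimal play is mixed.
Let Player 1 play T with probability p. Expected payoff against X: (-3)p + 9(1−p) = −12p + 9; against Y: 5p + (-1)(1−p) = 6p − 1.
Setting these equal: −12p + 9 = 6p − 1 ⇒ −18p = -10 ⇒ p = 5/9, and the value is (-12)·(5/9) + 9 = 7/3.
For Player 2: with q = P(X), equating T's and B's payoffs gives −8q + 5 = 10q − 1 ⇒ q = 1/3.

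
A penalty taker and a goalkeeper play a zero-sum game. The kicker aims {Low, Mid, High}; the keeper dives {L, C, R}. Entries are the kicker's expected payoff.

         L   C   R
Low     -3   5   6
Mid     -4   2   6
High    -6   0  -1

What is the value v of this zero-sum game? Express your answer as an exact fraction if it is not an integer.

Row minima: Low → -3, Mid → -4, High → -6; maximin = -3.
Column maxima: L → -3, C → 5, R → 6; minimax = -3.
Since maximin = minimax = -3, there is a saddle point and the value is -3.

-3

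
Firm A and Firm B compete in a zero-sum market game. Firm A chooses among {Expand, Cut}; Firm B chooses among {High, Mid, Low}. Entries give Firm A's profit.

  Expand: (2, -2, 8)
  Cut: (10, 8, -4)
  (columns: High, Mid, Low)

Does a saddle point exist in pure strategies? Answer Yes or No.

No

Row minima: Expand → -2, Cut → -4; maximin = -2.
Column maxima: High → 10, Mid → 8, Low → 8; minimax = 8.
-2 ≠ 8, so no pure-strategy equilibrium exists.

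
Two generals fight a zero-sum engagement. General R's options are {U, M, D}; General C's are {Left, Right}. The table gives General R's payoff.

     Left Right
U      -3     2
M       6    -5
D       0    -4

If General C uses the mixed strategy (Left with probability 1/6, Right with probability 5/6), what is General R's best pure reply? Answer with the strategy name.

U

Expected payoff of U: (1/6)·(-3) + (5/6)·2 = 7/6.
Expected payoff of M: (1/6)·6 + (5/6)·(-5) = -19/6.
Expected payoff of D: (1/6)·0 + (5/6)·(-4) = -10/3.
The largest is 7/6, so General R's best response is U.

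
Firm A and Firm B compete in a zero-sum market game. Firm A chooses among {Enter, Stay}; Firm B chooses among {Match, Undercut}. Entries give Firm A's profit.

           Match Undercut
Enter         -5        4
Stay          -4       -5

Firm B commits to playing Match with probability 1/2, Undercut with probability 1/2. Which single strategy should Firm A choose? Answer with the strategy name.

Expected payoff of Enter: (1/2)·(-5) + (1/2)·4 = -1/2.
Expected payoff of Stay: (1/2)·(-4) + (1/2)·(-5) = -9/2.
The largest is -1/2, so Firm A's best response is Enter.

Enter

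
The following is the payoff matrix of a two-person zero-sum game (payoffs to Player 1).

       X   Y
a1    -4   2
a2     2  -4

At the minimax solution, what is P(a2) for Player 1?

Row minima: a1 → -4, a2 → -4; maximin = -4.
Column maxima: X → 2, Y → 2; minimax = 2.
-4 ≠ 2, so there is no saddle point; optimal play is mixed.
Let Player 1 play a1 with probability p. Expected payoff against X: (-4)p + 2(1−p) = −6p + 2; against Y: 2p + (-4)(1−p) = 6p − 4.
Setting these equal: −6p + 2 = 6p − 4 ⇒ −12p = -6 ⇒ p = 1/2, and the value is (-6)·(1/2) + 2 = -1.
For Player 2: with q = P(X), equating a1's and a2's payoffs gives −6q + 2 = 6q − 4 ⇒ q = 1/2.

1/2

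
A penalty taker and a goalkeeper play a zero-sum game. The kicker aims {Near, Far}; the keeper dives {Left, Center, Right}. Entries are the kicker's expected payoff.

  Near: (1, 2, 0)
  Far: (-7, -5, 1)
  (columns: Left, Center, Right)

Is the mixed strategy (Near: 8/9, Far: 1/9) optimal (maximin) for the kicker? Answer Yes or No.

Yes

Against Left this mix gives (8/9)·1 + (1/9)·(-7) = 1/9.
Against Center this mix gives (8/9)·2 + (1/9)·(-5) = 11/9.
Against Right this mix gives (8/9)·0 + (1/9)·1 = 1/9.
All of the keeper's active replies (Left, Right) yield 1/9, and no column does worse for the kicker. The mix makes the keeper indifferent and guarantees 1/9, so it is optimal.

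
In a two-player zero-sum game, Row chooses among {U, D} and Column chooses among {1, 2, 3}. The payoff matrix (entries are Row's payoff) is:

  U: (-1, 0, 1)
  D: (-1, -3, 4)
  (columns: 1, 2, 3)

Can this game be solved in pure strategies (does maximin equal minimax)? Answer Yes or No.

Row minima: U → -1, D → -3; maximin = -1.
Column maxima: 1 → -1, 2 → 0, 3 → 4; minimax = -1.
maximin = minimax = -1, so a saddle point exists.

Yes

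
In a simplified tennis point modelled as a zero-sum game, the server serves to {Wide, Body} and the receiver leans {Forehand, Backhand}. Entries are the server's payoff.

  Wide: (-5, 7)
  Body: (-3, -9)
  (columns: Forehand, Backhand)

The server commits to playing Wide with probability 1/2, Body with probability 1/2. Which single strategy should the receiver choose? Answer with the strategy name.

If the receiver plays Forehand, the server's expected payoff is (1/2)·(-5) + (1/2)·(-3) = -4.
If the receiver plays Backhand, the server's expected payoff is (1/2)·7 + (1/2)·(-9) = -1.
The receiver minimizes the server's payoff; the smallest is -4, so the best response is Forehand.

Forehand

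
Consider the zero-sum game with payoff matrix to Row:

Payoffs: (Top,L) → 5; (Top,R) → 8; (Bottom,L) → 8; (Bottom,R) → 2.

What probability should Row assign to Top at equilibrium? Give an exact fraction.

2/3

Row minima: Top → 5, Bottom → 2; maximin = 5.
Column maxima: L → 8, R → 8; minimax = 8.
5 ≠ 8, so there is no saddle point; optimal play is mixed.
Let Row play Top with probability p. Expected payoff against L: 5p + 8(1−p) = −3p + 8; against R: 8p + 2(1−p) = 6p + 2.
Setting these equal: −3p + 8 = 6p + 2 ⇒ −9p = -6 ⇒ p = 2/3, and the value is (-3)·(2/3) + 8 = 6.
For Column: with q = P(L), equating Top's and Bottom's payoffs gives −3q + 8 = 6q + 2 ⇒ q = 2/3.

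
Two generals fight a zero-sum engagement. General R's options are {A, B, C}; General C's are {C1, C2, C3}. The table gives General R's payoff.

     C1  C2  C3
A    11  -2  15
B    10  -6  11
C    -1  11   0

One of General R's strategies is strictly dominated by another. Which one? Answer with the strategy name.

A gives a strictly higher payoff than B against every column: 11 > 10, -2 > -6, 15 > 11.
So B is strictly dominated and General R never plays it.

B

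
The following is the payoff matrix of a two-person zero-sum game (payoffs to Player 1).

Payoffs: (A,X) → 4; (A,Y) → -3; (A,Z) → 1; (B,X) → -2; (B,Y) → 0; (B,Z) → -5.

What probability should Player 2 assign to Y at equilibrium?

Row minima: A → -3, B → -5; maximin = -3.
Column maxima: X → 4, Y → 0, Z → 1; minimax = 0.
-3 ≠ 0, so there is no saddle point; optimal play is mixed.
X is strictly dominated by Z (it gives Player 1 strictly more in every row), so Player 2 never plays it.
On the remaining 2×2 (A, B vs Y, Z):
Let Player 1 play A with probability p. Expected payoff against Y: (-3)p + 0(1−p) = −3p; against Z: 1p + (-5)(1−p) = 6p − 5.
Setting these equal: −3p = 6p − 5 ⇒ −9p = -5 ⇒ p = 5/9, and the value is (-3)·(5/9) = -5/3.
For Player 2: with q = P(Y), equating A's and B's payoffs gives −4q + 1 = 5q − 5 ⇒ q = 2/3.

2/3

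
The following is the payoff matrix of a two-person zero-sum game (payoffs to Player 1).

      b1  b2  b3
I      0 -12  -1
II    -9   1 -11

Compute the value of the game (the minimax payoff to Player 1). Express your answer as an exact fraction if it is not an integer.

Row minima: I → -12, II → -11; maximin = -11.
Column maxima: b1 → 0, b2 → 1, b3 → -1; minimax = -1.
-11 ≠ -1, so there is no saddle point; optimal play is mixed.
b1 is strictly dominated by b3 (it gives Player 1 strictly more in every row), so Player 2 never plays it.
On the remaining 2×2 (I, II vs b2, b3):
Let Player 1 play I with probability p. Expected payoff against b2: (-12)p + 1(1−p) = −13p + 1; against b3: (-1)p + (-11)(1−p) = 10p − 11.
Setting these equal: −13p + 1 = 10p − 11 ⇒ −23p = -12 ⇒ p = 12/23, and the value is (-13)·(12/23) + 1 = -133/23.
For Player 2: with q = P(b2), equating I's and II's payoffs gives −11q − 1 = 12q − 11 ⇒ q = 10/23.

-133/23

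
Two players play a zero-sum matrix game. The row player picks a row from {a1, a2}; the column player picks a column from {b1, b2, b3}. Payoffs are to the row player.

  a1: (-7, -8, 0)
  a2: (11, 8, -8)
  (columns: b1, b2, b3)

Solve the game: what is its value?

Row minima: a1 → -8, a2 → -8; maximin = -8.
Column maxima: b1 → 11, b2 → 8, b3 → 0; minimax = 0.
-8 ≠ 0, so there is no saddle point; optimal play is mixed.
b1 is strictly dominated by b2 (it gives the row player strictly more in every row), so the column player never plays it.
On the remaining 2×2 (a1, a2 vs b2, b3):
Let the row player play a1 with probability p. Expected payoff against b2: (-8)p + 8(1−p) = −16p + 8; against b3: 0p + (-8)(1−p) = 8p − 8.
Setting these equal: −16p + 8 = 8p − 8 ⇒ −24p = -16 ⇒ p = 2/3, and the value is (-16)·(2/3) + 8 = -8/3.
For the column player: with q = P(b2), equating a1's and a2's payoffs gives −8q = 16q − 8 ⇒ q = 1/3.

-8/3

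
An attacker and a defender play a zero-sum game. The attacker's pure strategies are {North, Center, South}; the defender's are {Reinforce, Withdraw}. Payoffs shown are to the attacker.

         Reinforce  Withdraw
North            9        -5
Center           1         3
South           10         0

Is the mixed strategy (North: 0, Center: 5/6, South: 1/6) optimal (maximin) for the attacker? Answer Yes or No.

Yes

Against Reinforce this mix gives (5/6)·1 + (1/6)·10 = 5/2.
Against Withdraw this mix gives (5/6)·3 + (1/6)·0 = 5/2.
All of the defender's active replies (Reinforce, Withdraw) yield 5/2, and no column does worse for the attacker. The mix makes the defender indifferent and guarantees 5/2, so it is optimal.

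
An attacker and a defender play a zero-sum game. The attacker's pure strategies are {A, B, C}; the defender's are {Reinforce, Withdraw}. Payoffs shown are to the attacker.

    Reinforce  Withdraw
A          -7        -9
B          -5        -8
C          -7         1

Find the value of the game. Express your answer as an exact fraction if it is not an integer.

Row minima: A → -9, B → -8, C → -7; maximin = -7.
Column maxima: Reinforce → -5, Withdraw → 1; minimax = -5.
-7 ≠ -5, so there is no saddle point; optimal play is mixed.
A is strictly dominated by B, so the attacker never plays it.
On the remaining 2×2 (B, C vs Reinforce, Withdraw):
Let the attacker play B with probability p. Expected payoff against Reinforce: (-5)p + (-7)(1−p) = 2p − 7; against Withdraw: (-8)p + 1(1−p) = −9p + 1.
Setting these equal: 2p − 7 = −9p + 1 ⇒ 11p = 8 ⇒ p = 8/11, and the value is (2)·(8/11) − 7 = -61/11.
For the defender: with q = P(Reinforce), equating B's and C's payoffs gives 3q − 8 = −8q + 1 ⇒ q = 9/11.

-61/11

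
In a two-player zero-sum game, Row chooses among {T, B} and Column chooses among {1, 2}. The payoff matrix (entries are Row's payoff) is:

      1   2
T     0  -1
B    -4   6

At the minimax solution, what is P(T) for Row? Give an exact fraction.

10/11

Row minima: T → -1, B → -4; maximin = -1.
Column maxima: 1 → 0, 2 → 6; minimax = 0.
-1 ≠ 0, so there is no saddle point; optimal play is mixed.
Let Row play T with probability p. Expected payoff against 1: 0p + (-4)(1−p) = 4p − 4; against 2: (-1)p + 6(1−p) = −7p + 6.
Setting these equal: 4p − 4 = −7p + 6 ⇒ 11p = 10 ⇒ p = 10/11, and the value is (4)·(10/11) − 4 = -4/11.
For Column: with q = P(1), equating T's and B's payoffs gives q − 1 = −10q + 6 ⇒ q = 7/11.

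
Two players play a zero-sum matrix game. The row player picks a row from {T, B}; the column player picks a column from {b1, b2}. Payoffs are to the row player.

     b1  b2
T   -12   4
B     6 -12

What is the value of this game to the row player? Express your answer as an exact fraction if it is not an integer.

-60/17

Row minima: T → -12, B → -12; maximin = -12.
Column maxima: b1 → 6, b2 → 4; minimax = 4.
-12 ≠ 4, so there is no saddle point; optimal play is mixed.
Let the row player play T with probability p. Expected payoff against b1: (-12)p + 6(1−p) = −18p + 6; against b2: 4p + (-12)(1−p) = 16p − 12.
Setting these equal: −18p + 6 = 16p − 12 ⇒ −34p = -18 ⇒ p = 9/17, and the value is (-18)·(9/17) + 6 = -60/17.
For the column player: with q = P(b1), equating T's and B's payoffs gives −16q + 4 = 18q − 12 ⇒ q = 8/17.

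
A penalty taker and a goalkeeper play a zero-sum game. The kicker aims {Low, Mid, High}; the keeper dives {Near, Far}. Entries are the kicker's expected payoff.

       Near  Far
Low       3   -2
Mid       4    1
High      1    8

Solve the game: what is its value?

31/10

Row minima: Low → -2, Mid → 1, High → 1; maximin = 1.
Column maxima: Near → 4, Far → 8; minimax = 4.
1 ≠ 4, so there is no saddle point; optimal play is mixed.
Low is strictly dominated by Mid, so the kicker never plays it.
On the remaining 2×2 (Mid, High vs Near, Far):
Let the kicker play Mid with probability p. Expected payoff against Near: 4p + 1(1−p) = 3p + 1; against Far: 1p + 8(1−p) = −7p + 8.
Setting these equal: 3p + 1 = −7p + 8 ⇒ 10p = 7 ⇒ p = 7/10, and the value is (3)·(7/10) + 1 = 31/10.
For the keeper: with q = P(Near), equating Mid's and High's payoffs gives 3q + 1 = −7q + 8 ⇒ q = 7/10.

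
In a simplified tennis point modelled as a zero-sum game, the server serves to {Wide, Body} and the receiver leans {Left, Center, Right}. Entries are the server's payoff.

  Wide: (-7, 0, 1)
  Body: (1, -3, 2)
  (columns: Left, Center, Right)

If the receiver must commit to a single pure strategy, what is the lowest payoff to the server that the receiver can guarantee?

Column maxima: Left → 1, Center → 0, Right → 2.
The smallest of these is 0.

0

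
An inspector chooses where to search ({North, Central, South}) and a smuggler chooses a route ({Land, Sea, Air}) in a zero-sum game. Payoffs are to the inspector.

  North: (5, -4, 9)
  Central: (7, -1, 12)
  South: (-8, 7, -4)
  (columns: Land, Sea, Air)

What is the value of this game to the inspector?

Row minima: North → -4, Central → -1, South → -8; maximin = -1.
Column maxima: Land → 7, Sea → 7, Air → 12; minimax = 7.
-1 ≠ 7, so there is no saddle point; optimal play is mixed.
North is strictly dominated by Central, so the inspector never plays it.
Air is strictly dominated by Land (it gives the inspector strictly more in every row), so the smuggler never plays it.
On the remaining 2×2 (Central, South vs Land, Sea):
Let the inspector play Central with probability p. Expected payoff against Land: 7p + (-8)(1−p) = 15p − 8; against Sea: (-1)p + 7(1−p) = −8p + 7.
Setting these equal: 15p − 8 = −8p + 7 ⇒ 23p = 15 ⇒ p = 15/23, and the value is (15)·(15/23) − 8 = 41/23.
For the smuggler: with q = P(Land), equating Central's and South's payoffs gives 8q − 1 = −15q + 7 ⇒ q = 8/23.

41/23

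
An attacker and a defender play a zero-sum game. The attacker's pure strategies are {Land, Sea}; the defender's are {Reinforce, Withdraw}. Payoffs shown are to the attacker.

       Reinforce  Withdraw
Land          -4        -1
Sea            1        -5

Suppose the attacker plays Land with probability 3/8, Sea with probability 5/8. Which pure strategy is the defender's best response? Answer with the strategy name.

Withdraw

If the defender plays Reinforce, the attacker's expected payoff is (3/8)·(-4) + (5/8)·1 = -7/8.
If the defender plays Withdraw, the attacker's expected payoff is (3/8)·(-1) + (5/8)·(-5) = -7/2.
The defender minimizes the attacker's payoff; the smallest is -7/2, so the best response is Withdraw.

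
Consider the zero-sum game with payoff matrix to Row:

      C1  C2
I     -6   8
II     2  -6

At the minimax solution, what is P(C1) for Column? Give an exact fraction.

7/11

Row minima: I → -6, II → -6; maximin = -6.
Column maxima: C1 → 2, C2 → 8; minimax = 2.
-6 ≠ 2, so there is no saddle point; optimal play is mixed.
Let Row play I with probability p. Expected payoff against C1: (-6)p + 2(1−p) = −8p + 2; against C2: 8p + (-6)(1−p) = 14p − 6.
Setting these equal: −8p + 2 = 14p − 6 ⇒ −22p = -8 ⇒ p = 4/11, and the value is (-8)·(4/11) + 2 = -10/11.
For Column: with q = P(C1), equating I's and II's payoffs gives −14q + 8 = 8q − 6 ⇒ q = 7/11.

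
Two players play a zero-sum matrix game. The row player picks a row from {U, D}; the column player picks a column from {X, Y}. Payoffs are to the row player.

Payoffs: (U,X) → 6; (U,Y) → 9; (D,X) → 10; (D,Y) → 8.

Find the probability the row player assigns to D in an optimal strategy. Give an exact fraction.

3/5

Row minima: U → 6, D → 8; maximin = 8.
Column maxima: X → 10, Y → 9; minimax = 9.
8 ≠ 9, so there is no saddle point; optimal play is mixed.
Let the row player play U with probability p. Expected payoff against X: 6p + 10(1−p) = −4p + 10; against Y: 9p + 8(1−p) = p + 8.
Setting these equal: −4p + 10 = p + 8 ⇒ −5p = -2 ⇒ p = 2/5, and the value is (-4)·(2/5) + 10 = 42/5.
For the column player: with q = P(X), equating U's and D's payoffs gives −3q + 9 = 2q + 8 ⇒ q = 1/5.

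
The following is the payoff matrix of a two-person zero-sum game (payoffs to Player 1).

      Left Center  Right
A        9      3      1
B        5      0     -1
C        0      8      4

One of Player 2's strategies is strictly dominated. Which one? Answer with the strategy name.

Right holds Player 1's payoff strictly below Center in every row: 1 < 3, -1 < 0, 4 < 8.
So Center is strictly dominated for Player 2.

Center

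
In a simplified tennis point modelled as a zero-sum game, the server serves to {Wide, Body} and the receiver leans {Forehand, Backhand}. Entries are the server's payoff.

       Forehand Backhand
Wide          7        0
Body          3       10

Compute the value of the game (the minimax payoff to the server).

5

Row minima: Wide → 0, Body → 3; maximin = 3.
Column maxima: Forehand → 7, Backhand → 10; minimax = 7.
3 ≠ 7, so there is no saddle point; optimal play is mixed.
Let the server play Wide with probability p. Expected payoff against Forehand: 7p + 3(1−p) = 4p + 3; against Backhand: 0p + 10(1−p) = −10p + 10.
Setting these equal: 4p + 3 = −10p + 10 ⇒ 14p = 7 ⇒ p = 1/2, and the value is (4)·(1/2) + 3 = 5.
For the receiver: with q = P(Forehand), equating Wide's and Body's payoffs gives 7q = −7q + 10 ⇒ q = 5/7.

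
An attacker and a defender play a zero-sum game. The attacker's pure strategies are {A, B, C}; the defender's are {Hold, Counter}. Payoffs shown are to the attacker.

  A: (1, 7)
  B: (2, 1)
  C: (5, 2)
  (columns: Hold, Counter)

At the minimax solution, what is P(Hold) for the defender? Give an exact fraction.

Row minima: A → 1, B → 1, C → 2; maximin = 2.
Column maxima: Hold → 5, Counter → 7; minimax = 5.
2 ≠ 5, so there is no saddle point; optimal play is mixed.
B is strictly dominated by C, so the attacker never plays it.
On the remaining 2×2 (A, C vs Hold, Counter):
Let the attacker play A with probability p. Expected payoff against Hold: 1p + 5(1−p) = −4p + 5; against Counter: 7p + 2(1−p) = 5p + 2.
Setting these equal: −4p + 5 = 5p + 2 ⇒ −9p = -3 ⇒ p = 1/3, and the value is (-4)·(1/3) + 5 = 11/3.
For the defender: with q = P(Hold), equating A's and C's payoffs gives −6q + 7 = 3q + 2 ⇒ q = 5/9.

5/9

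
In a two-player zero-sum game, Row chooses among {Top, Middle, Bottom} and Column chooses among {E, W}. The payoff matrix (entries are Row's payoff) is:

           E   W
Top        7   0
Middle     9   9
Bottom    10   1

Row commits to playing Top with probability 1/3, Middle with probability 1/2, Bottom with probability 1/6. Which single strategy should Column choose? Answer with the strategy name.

If Column plays E, Row's expected payoff is (1/3)·7 + (1/2)·9 + (1/6)·10 = 17/2.
If Column plays W, Row's expected payoff is (1/3)·0 + (1/2)·9 + (1/6)·1 = 14/3.
Column minimizes Row's payoff; the smallest is 14/3, so the best response is W.

W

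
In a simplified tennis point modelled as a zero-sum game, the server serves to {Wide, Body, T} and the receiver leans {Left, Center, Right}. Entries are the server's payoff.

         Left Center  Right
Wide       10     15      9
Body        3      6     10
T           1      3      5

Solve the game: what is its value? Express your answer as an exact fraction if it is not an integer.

Row minima: Wide → 9, Body → 3, T → 1; maximin = 9.
Column maxima: Left → 10, Center → 15, Right → 10; minimax = 10.
9 ≠ 10, so there is no saddle point; optimal play is mixed.
T is strictly dominated by Wide, so the server never plays it.
Center is strictly dominated by Left (it gives the server strictly more in every row), so the receiver never plays it.
On the remaining 2×2 (Wide, Body vs Left, Right):
Let the server play Wide with probability p. Expected payoff against Left: 10p + 3(1−p) = 7p + 3; against Right: 9p + 10(1−p) = −p + 10.
Setting these equal: 7p + 3 = −p + 10 ⇒ 8p = 7 ⇒ p = 7/8, and the value is (7)·(7/8) + 3 = 73/8.
For the receiver: with q = P(Left), equating Wide's and Body's payoffs gives q + 9 = −7q + 10 ⇒ q = 1/8.

73/8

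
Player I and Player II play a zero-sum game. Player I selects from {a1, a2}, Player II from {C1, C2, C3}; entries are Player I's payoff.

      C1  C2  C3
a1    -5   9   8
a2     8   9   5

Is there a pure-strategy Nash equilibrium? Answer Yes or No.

No

Row minima: a1 → -5, a2 → 5; maximin = 5.
Column maxima: C1 → 8, C2 → 9, C3 → 8; minimax = 8.
5 ≠ 8, so no pure-strategy equilibrium exists.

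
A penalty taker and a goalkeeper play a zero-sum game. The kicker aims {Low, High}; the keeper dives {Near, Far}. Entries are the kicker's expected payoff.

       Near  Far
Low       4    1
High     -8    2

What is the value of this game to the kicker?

Row minima: Low → 1, High → -8; maximin = 1.
Column maxima: Near → 4, Far → 2; minimax = 2.
1 ≠ 2, so there is no saddle point; optimal play is mixed.
Let the kicker play Low with probability p. Expected payoff against Near: 4p + (-8)(1−p) = 12p − 8; against Far: 1p + 2(1−p) = −p + 2.
Setting these equal: 12p − 8 = −p + 2 ⇒ 13p = 10 ⇒ p = 10/13, and the value is (12)·(10/13) − 8 = 16/13.
For the keeper: with q = P(Near), equating Low's and High's payoffs gives 3q + 1 = −10q + 2 ⇒ q = 1/13.

16/13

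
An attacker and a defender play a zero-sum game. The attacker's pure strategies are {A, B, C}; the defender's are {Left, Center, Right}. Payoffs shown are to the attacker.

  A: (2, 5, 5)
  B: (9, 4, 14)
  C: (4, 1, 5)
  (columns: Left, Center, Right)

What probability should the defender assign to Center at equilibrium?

Row minima: A → 2, B → 4, C → 1; maximin = 4.
Column maxima: Left → 9, Center → 5, Right → 14; minimax = 5.
4 ≠ 5, so there is no saddle point; optimal play is mixed.
C is strictly dominated by B, so the attacker never plays it.
Right is strictly dominated by Left (it gives the attacker strictly more in every row), so the defender never plays it.
On the remaining 2×2 (A, B vs Left, Center):
Let the attacker play A with probability p. Expected payoff against Left: 2p + 9(1−p) = −7p + 9; against Center: 5p + 4(1−p) = p + 4.
Setting these equal: −7p + 9 = p + 4 ⇒ −8p = -5 ⇒ p = 5/8, and the value is (-7)·(5/8) + 9 = 37/8.
For the defender: with q = P(Left), equating A's and B's payoffs gives −3q + 5 = 5q + 4 ⇒ q = 1/8.

7/8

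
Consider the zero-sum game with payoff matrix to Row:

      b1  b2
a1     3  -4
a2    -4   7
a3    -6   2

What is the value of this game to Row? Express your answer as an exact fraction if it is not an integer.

5/18

Row minima: a1 → -4, a2 → -4, a3 → -6; maximin = -4.
Column maxima: b1 → 3, b2 → 7; minimax = 3.
-4 ≠ 3, so there is no saddle point; optimal play is mixed.
a3 is strictly dominated by a2, so Row never plays it.
On the remaining 2×2 (a1, a2 vs b1, b2):
Let Row play a1 with probability p. Expected payoff against b1: 3p + (-4)(1−p) = 7p − 4; against b2: (-4)p + 7(1−p) = −11p + 7.
Setting these equal: 7p − 4 = −11p + 7 ⇒ 18p = 11 ⇒ p = 11/18, and the value is (7)·(11/18) − 4 = 5/18.
For Column: with q = P(b1), equating a1's and a2's payoffs gives 7q − 4 = −11q + 7 ⇒ q = 11/18.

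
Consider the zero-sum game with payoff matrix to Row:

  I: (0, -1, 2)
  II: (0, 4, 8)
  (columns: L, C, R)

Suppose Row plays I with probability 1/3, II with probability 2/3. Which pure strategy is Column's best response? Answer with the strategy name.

If Column plays L, Row's expected payoff is (1/3)·0 + (2/3)·0 = 0.
If Column plays C, Row's expected payoff is (1/3)·(-1) + (2/3)·4 = 7/3.
If Column plays R, Row's expected payoff is (1/3)·2 + (2/3)·8 = 6.
Column minimizes Row's payoff; the smallest is 0, so the best response is L.

L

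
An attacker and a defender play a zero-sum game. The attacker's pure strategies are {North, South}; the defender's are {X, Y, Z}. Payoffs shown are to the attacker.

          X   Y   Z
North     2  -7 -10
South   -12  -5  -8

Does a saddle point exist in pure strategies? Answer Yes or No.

Row minima: North → -10, South → -12; maximin = -10.
Column maxima: X → 2, Y → -5, Z → -8; minimax = -8.
-10 ≠ -8, so no pure-strategy equilibrium exists.

No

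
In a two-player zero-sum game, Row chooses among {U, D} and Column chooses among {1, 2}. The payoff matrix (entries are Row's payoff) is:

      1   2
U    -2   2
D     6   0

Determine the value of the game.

6/5

Row minima: U → -2, D → 0; maximin = 0.
Column maxima: 1 → 6, 2 → 2; minimax = 2.
0 ≠ 2, so there is no saddle point; optimal play is mixed.
Let Row play U with probability p. Expected payoff against 1: (-2)p + 6(1−p) = −8p + 6; against 2: 2p + 0(1−p) = 2p.
Setting these equal: −8p + 6 = 2p ⇒ −10p = -6 ⇒ p = 3/5, and the value is (-8)·(3/5) + 6 = 6/5.
For Column: with q = P(1), equating U's and D's payoffs gives −4q + 2 = 6q ⇒ q = 1/5.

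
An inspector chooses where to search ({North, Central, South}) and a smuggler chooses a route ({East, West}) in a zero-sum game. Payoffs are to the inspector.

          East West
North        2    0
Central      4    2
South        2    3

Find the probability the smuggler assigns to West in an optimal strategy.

2/3

Row minima: North → 0, Central → 2, South → 2; maximin = 2.
Column maxima: East → 4, West → 3; minimax = 3.
2 ≠ 3, so there is no saddle point; optimal play is mixed.
North is strictly dominated by Central, so the inspector never plays it.
On the remaining 2×2 (Central, South vs East, West):
Let the inspector play Central with probability p. Expected payoff against East: 4p + 2(1−p) = 2p + 2; against West: 2p + 3(1−p) = −p + 3.
Setting these equal: 2p + 2 = −p + 3 ⇒ 3p = 1 ⇒ p = 1/3, and the value is (2)·(1/3) + 2 = 8/3.
For the smuggler: with q = P(East), equating Central's and South's payoffs gives 2q + 2 = −q + 3 ⇒ q = 1/3.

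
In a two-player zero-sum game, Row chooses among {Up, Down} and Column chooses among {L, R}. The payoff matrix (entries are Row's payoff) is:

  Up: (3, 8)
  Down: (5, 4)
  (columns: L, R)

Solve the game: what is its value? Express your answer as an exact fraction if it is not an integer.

14/3

Row minima: Up → 3, Down → 4; maximin = 4.
Column maxima: L → 5, R → 8; minimax = 5.
4 ≠ 5, so there is no saddle point; optimal play is mixed.
Let Row play Up with probability p. Expected payoff against L: 3p + 5(1−p) = −2p + 5; against R: 8p + 4(1−p) = 4p + 4.
Setting these equal: −2p + 5 = 4p + 4 ⇒ −6p = -1 ⇒ p = 1/6, and the value is (-2)·(1/6) + 5 = 14/3.
For Column: with q = P(L), equating Up's and Down's payoffs gives −5q + 8 = q + 4 ⇒ q = 2/3.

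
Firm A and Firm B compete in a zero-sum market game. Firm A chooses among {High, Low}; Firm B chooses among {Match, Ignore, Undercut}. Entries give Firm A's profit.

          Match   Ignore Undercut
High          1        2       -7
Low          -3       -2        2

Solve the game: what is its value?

Row minima: High → -7, Low → -3; maximin = -3.
Column maxima: Match → 1, Ignore → 2, Undercut → 2; minimax = 1.
-3 ≠ 1, so there is no saddle point; optimal play is mixed.
Ignore is strictly dominated by Match (it gives Firm A strictly more in every row), so Firm B never plays it.
On the remaining 2×2 (High, Low vs Match, Undercut):
Let Firm A play High with probability p. Expected payoff against Match: 1p + (-3)(1−p) = 4p − 3; against Undercut: (-7)p + 2(1−p) = −9p + 2.
Setting these equal: 4p − 3 = −9p + 2 ⇒ 13p = 5 ⇒ p = 5/13, and the value is (4)·(5/13) − 3 = -19/13.
For Firm B: with q = P(Match), equating High's and Low's payoffs gives 8q − 7 = −5q + 2 ⇒ q = 9/13.

-19/13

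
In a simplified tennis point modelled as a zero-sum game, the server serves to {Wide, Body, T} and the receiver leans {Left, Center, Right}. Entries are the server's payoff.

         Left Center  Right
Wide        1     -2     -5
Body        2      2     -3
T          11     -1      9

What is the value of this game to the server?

1

Row minima: Wide → -5, Body → -3, T → -1; maximin = -1.
Column maxima: Left → 11, Center → 2, Right → 9; minimax = 2.
-1 ≠ 2, so there is no saddle point; optimal play is mixed.
Wide is strictly dominated by Body, so the server never plays it.
Left is strictly dominated by Right (it gives the server strictly more in every row), so the receiver never plays it.
On the remaining 2×2 (Body, T vs Center, Right):
Let the server play Body with probability p. Expected payoff against Center: 2p + (-1)(1−p) = 3p − 1; against Right: (-3)p + 9(1−p) = −12p + 9.
Setting these equal: 3p − 1 = −12p + 9 ⇒ 15p = 10 ⇒ p = 2/3, and the value is (3)·(2/3) − 1 = 1.
For the receiver: with q = P(Center), equating Body's and T's payoffs gives 5q − 3 = −10q + 9 ⇒ q = 4/5.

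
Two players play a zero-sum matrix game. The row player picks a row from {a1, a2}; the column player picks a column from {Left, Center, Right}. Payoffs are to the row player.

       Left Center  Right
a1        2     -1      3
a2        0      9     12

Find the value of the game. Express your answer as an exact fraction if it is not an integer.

3/2

Row minima: a1 → -1, a2 → 0; maximin = 0.
Column maxima: Left → 2, Center → 9, Right → 12; minimax = 2.
0 ≠ 2, so there is no saddle point; optimal play is mixed.
Right is strictly dominated by Left (it gives the row player strictly more in every row), so the column player never plays it.
On the remaining 2×2 (a1, a2 vs Left, Center):
Let the row player play a1 with probability p. Expected payoff against Left: 2p + 0(1−p) = 2p; against Center: (-1)p + 9(1−p) = −10p + 9.
Setting these equal: 2p = −10p + 9 ⇒ 12p = 9 ⇒ p = 3/4, and the value is (2)·(3/4) = 3/2.
For the column player: with q = P(Left), equating a1's and a2's payoffs gives 3q − 1 = −9q + 9 ⇒ q = 5/6.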